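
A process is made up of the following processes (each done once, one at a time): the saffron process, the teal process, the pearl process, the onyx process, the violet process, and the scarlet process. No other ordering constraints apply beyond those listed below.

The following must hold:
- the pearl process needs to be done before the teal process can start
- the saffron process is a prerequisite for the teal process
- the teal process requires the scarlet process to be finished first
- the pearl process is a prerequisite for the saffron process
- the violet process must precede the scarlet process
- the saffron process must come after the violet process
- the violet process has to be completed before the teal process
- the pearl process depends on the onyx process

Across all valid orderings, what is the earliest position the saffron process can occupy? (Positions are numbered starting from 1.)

4

Every process that must precede the saffron process has to come before it. Tracing all chains that end at the saffron process, those processes are: the pearl process, the onyx process, the violet process — 3 in total.
With 3 mandatory predecessors, the earliest the saffron process can sit is position 3+1 = 4, and placing just those 3 first achieves it.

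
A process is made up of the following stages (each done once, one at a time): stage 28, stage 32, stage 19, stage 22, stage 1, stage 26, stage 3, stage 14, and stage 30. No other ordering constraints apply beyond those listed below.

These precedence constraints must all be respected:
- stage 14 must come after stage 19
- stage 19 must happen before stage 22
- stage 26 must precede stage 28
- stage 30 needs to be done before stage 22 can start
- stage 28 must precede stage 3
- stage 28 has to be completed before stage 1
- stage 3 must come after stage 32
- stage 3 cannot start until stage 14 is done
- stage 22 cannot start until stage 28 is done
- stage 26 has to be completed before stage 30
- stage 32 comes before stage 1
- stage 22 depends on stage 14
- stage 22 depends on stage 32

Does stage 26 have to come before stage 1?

Following the dependencies: stage 26 → stage 28 → stage 1.
Hence stage 26 necessarily comes before stage 1.

Yes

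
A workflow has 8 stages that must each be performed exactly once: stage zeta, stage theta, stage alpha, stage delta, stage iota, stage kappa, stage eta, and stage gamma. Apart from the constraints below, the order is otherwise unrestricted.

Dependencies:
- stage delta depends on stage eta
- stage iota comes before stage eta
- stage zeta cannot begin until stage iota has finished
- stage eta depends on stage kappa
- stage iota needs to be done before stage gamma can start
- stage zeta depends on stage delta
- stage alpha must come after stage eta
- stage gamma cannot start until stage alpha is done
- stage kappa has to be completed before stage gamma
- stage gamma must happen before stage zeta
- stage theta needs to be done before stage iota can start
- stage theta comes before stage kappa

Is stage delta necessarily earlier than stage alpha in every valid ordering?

Nothing in the constraints links stage delta and stage alpha; they are unordered relative to each other.
So stage delta can come before stage alpha or after — it is not forced.

No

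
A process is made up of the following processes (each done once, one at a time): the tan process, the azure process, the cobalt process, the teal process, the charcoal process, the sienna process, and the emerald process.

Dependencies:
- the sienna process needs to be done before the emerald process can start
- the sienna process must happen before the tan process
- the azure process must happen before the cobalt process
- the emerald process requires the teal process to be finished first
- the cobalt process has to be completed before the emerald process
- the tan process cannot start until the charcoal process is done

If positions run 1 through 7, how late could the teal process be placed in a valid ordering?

Following the constraints forward from the teal process, its only required successor is the emerald process.
With 1 mandatory successor out of 7 processes total, the latest slot for the teal process is 7−1 = 6, and it's reachable by doing all non-successors before the teal process.

6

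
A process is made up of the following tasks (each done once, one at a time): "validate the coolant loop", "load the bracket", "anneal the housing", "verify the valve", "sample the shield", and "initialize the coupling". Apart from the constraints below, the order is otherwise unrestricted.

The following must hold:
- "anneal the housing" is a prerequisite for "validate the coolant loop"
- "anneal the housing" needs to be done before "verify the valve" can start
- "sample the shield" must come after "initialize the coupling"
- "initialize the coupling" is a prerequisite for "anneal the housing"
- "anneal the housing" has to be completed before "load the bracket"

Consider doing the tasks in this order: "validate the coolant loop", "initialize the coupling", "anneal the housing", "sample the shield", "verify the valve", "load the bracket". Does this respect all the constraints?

In the proposed order, "validate the coolant loop" appears before "anneal the housing".
That contradicts the constraint that "anneal the housing" must precede "validate the coolant loop".

No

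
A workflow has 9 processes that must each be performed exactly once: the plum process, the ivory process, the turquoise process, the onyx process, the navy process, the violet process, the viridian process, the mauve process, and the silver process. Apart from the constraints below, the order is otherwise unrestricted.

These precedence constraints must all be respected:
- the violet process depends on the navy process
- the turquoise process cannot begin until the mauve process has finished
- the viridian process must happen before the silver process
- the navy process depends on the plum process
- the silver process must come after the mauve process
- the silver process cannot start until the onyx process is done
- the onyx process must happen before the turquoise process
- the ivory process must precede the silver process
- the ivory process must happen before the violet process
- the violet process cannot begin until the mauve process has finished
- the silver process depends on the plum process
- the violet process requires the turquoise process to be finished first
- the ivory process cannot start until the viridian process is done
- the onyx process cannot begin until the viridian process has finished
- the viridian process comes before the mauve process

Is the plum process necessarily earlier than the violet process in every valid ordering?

Yes

Following the dependencies: the plum process → the navy process → the violet process.
Hence the plum process necessarily comes before the violet process.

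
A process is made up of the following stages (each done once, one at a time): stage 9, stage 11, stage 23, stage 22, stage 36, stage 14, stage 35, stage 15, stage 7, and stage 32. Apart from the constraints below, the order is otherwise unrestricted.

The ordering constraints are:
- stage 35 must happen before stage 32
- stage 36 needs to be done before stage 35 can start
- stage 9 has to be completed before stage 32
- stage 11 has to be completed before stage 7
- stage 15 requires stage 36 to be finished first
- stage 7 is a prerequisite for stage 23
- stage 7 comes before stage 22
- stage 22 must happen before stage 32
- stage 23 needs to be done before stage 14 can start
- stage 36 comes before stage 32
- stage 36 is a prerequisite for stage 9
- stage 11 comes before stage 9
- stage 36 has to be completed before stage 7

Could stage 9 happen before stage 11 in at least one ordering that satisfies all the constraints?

Following stage 11 → stage 9, stage 11 must precede stage 9 in every valid ordering.
Hence stage 9 can never be scheduled before stage 11.

No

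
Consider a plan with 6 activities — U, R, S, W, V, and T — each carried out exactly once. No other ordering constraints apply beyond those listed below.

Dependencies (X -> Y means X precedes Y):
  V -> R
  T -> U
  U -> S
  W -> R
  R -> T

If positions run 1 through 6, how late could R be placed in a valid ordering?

3

The activities that are forced after R, directly or by a chain of constraints, are U, S, T. That's 3 activities.
So at least 3 activities follow R, putting R no later than position 3. That position is achievable by scheduling everything else first.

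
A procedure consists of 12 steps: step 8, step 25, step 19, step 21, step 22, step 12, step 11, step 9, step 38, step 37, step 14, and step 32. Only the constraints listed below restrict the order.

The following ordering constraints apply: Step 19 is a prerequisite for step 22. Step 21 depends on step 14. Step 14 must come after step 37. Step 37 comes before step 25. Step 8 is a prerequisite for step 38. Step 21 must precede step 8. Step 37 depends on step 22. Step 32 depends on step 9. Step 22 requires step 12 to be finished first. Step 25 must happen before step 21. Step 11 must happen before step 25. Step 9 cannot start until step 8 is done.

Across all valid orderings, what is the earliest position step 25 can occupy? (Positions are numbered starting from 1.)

Working backwards through the constraints from step 25, its full set of required predecessors is step 19, step 22, step 12, step 11, step 37 — 5 of them.
With 5 mandatory predecessors, the earliest step 25 can sit is position 5+1 = 6, and placing just those 5 first achieves it.

6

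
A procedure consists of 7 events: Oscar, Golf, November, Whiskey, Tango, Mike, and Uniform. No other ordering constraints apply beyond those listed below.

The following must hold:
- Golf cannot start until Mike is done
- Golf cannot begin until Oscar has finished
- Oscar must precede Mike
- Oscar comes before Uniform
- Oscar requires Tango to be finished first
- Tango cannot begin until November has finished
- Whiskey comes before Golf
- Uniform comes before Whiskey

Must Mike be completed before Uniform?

Nothing in the constraints links Mike and Uniform; they are unordered relative to each other.
A valid ordering placing Uniform before Mike exists, so the answer is no.

No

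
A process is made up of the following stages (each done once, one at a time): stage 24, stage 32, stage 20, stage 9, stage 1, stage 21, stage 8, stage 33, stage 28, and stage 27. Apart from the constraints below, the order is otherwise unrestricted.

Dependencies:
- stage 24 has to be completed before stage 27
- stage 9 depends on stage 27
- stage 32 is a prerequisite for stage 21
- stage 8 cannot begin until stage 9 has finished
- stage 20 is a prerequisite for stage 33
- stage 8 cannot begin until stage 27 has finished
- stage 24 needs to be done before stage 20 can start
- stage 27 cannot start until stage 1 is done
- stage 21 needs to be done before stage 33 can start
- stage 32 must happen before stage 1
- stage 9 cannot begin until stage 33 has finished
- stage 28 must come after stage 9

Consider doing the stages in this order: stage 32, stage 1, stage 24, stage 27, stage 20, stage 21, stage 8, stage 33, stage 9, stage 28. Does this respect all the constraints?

The sequence places stage 8 ahead of stage 9.
That contradicts the constraint that stage 9 must precede stage 8.

No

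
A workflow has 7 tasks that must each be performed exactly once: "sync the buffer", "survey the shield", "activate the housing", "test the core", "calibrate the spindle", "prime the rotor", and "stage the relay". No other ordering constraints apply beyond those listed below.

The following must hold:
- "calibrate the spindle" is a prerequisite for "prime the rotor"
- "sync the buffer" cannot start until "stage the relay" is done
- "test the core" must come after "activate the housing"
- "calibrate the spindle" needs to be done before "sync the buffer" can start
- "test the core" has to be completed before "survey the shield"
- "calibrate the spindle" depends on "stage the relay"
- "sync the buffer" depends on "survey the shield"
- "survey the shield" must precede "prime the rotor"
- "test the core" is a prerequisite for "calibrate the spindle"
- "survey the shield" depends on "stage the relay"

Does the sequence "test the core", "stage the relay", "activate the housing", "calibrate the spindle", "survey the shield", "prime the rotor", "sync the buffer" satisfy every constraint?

No

Here "activate the housing" comes after "test the core".
But one of the constraints requires "activate the housing" before "test the core", so this ordering violates it.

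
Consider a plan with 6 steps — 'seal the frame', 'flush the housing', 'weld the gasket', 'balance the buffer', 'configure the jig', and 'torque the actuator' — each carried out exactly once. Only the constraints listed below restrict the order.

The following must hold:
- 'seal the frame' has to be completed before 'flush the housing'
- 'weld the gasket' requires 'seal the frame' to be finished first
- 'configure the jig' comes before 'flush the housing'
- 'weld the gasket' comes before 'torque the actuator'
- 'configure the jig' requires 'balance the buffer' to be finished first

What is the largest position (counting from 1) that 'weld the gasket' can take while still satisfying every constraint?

Following the constraints forward from 'weld the gasket', its only required successor is 'torque the actuator'.
So at least 1 step follows 'weld the gasket', putting 'weld the gasket' no later than position 5. That position is achievable by scheduling everything else first.

5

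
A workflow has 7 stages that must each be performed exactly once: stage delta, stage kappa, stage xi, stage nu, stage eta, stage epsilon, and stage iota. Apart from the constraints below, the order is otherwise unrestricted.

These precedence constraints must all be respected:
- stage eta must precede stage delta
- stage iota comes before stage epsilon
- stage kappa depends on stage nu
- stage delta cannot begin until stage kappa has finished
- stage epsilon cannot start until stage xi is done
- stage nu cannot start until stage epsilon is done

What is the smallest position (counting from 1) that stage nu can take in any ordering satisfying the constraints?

4

Working backwards through the constraints from stage nu, its full set of required predecessors is stage xi, stage epsilon, stage iota — 3 of them.
With 3 mandatory predecessors, the earliest stage nu can sit is position 3+1 = 4, and placing just those 3 first achieves it.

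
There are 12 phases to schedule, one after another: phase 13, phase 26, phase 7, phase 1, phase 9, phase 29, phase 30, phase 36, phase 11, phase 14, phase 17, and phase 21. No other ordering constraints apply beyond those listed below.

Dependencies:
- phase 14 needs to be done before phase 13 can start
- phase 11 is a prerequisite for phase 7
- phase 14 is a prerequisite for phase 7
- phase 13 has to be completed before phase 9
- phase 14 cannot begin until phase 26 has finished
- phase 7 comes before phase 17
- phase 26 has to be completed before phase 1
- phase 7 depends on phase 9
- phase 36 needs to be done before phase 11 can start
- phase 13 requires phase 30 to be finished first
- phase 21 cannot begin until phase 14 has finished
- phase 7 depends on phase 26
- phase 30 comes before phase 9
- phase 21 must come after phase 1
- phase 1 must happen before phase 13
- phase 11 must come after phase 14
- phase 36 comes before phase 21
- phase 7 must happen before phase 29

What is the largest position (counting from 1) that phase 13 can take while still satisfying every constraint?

8

Following every chain forward from phase 13, the phases that must come later are phase 7, phase 9, phase 29, phase 17 — 4 of them.
With 4 mandatory successors out of 12 phases total, the latest slot for phase 13 is 12−4 = 8, and it's reachable by doing all non-successors before phase 13.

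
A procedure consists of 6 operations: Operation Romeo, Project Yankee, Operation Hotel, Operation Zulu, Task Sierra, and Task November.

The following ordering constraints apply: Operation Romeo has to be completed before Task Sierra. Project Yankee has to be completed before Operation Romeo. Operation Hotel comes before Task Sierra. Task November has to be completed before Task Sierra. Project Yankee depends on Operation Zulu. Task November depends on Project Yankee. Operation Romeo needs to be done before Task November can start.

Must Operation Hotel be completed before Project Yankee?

No

No chain of constraints connects Operation Hotel to Project Yankee in either direction.
So Operation Hotel can come before Project Yankee or after — it is not forced.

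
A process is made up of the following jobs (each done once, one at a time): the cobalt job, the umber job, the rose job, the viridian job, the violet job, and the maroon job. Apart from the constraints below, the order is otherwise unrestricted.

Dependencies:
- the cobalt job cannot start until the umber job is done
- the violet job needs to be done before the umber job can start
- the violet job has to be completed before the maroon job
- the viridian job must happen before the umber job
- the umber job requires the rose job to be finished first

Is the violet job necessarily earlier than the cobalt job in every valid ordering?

Yes

Following the dependencies: the violet job → the umber job → the cobalt job.
So the violet job must precede the cobalt job in any valid ordering.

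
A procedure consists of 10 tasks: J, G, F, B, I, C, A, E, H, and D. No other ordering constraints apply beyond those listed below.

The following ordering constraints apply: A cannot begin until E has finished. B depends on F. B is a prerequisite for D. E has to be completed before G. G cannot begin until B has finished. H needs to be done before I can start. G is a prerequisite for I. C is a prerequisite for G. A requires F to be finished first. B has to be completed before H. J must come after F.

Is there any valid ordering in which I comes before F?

Following F → B → H → I, F must precede I in every valid ordering.
So no valid ordering can have I before F.

No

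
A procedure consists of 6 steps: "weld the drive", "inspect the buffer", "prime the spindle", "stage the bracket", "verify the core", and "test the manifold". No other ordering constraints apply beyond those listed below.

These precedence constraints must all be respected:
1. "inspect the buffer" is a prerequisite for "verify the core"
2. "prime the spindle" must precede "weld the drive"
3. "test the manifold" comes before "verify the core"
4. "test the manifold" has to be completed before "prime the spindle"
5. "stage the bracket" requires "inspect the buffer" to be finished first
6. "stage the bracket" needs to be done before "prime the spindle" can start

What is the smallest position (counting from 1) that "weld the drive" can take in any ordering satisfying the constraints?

5

Working backwards through the constraints from "weld the drive", its full set of required predecessors is "inspect the buffer", "prime the spindle", "stage the bracket", "test the manifold" — 4 of them.
With 4 mandatory predecessors, the earliest "weld the drive" can sit is position 4+1 = 5, and placing just those 4 first achieves it.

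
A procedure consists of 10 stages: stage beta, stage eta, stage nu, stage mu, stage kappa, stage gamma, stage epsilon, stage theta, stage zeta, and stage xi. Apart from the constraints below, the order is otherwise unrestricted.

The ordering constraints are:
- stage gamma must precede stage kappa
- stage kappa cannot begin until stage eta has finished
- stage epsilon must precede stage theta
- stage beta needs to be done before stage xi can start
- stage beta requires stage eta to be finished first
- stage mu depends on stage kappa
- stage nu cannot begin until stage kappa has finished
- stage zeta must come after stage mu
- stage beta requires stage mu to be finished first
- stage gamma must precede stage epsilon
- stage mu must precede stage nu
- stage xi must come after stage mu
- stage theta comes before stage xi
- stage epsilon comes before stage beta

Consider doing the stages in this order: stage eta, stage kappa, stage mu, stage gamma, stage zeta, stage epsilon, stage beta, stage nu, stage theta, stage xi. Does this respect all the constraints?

No

In the proposed order, stage kappa appears before stage gamma.
That contradicts the constraint that stage gamma must precede stage kappa.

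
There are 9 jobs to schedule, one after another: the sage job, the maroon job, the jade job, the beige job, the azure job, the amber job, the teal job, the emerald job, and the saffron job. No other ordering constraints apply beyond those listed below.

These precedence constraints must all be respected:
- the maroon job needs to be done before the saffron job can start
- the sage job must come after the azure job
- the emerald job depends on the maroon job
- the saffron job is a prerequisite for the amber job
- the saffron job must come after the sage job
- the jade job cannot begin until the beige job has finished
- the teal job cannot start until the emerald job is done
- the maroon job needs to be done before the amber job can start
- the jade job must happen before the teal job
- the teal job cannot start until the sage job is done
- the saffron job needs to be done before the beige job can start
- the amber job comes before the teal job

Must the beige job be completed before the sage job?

No

There is a chain the sage job → the saffron job → the beige job, which puts the sage job before the beige job.
So the beige job does not have to come before the sage job — it cannot.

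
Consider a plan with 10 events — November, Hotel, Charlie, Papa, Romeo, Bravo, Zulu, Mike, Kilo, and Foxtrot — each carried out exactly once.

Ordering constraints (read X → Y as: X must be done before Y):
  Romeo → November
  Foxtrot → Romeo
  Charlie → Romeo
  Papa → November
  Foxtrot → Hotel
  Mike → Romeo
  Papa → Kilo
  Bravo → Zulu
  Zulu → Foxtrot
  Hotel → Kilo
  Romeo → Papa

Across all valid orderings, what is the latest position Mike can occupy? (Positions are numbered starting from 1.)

The events that are forced after Mike, directly or by a chain of constraints, are November, Papa, Romeo, Kilo. That's 4 events.
With 4 mandatory successors out of 10 events total, the latest slot for Mike is 10−4 = 6, and it's reachable by doing all non-successors before Mike.

6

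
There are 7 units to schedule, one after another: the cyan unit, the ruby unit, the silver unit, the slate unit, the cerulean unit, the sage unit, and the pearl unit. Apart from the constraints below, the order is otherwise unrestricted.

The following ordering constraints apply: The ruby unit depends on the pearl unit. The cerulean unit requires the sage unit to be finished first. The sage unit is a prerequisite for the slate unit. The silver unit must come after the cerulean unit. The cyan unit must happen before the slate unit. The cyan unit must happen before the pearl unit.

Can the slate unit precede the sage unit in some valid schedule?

No

The constraints give a chain the sage unit → the slate unit, which forces the sage unit before the slate unit.
So no valid ordering can have the slate unit before the sage unit.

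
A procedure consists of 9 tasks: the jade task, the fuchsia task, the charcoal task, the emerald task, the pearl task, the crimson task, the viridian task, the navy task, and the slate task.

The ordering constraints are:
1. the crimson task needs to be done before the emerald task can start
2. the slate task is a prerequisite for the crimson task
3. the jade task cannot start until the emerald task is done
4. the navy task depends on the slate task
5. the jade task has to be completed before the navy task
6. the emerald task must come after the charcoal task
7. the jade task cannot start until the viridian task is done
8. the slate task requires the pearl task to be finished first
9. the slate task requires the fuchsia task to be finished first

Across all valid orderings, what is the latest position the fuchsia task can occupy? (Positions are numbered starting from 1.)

The tasks that are forced after the fuchsia task, directly or by a chain of constraints, are the jade task, the emerald task, the crimson task, the navy task, the slate task. That's 5 tasks.
So at least 5 tasks follow the fuchsia task, putting the fuchsia task no later than position 4. That position is achievable by scheduling everything else first.

4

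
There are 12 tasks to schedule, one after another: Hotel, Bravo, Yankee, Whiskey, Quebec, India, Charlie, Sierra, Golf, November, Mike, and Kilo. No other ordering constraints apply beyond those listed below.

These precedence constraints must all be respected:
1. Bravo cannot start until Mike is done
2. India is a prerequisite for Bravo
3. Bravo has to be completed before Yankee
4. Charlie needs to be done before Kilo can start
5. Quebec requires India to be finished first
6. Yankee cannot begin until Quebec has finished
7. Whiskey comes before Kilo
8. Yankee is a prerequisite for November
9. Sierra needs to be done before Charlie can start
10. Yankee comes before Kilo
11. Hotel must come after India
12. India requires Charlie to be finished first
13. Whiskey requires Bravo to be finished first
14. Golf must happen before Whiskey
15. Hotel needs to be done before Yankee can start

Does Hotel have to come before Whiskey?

No

Nothing in the constraints links Hotel and Whiskey; they are unordered relative to each other.
So Hotel can come before Whiskey or after — it is not forced.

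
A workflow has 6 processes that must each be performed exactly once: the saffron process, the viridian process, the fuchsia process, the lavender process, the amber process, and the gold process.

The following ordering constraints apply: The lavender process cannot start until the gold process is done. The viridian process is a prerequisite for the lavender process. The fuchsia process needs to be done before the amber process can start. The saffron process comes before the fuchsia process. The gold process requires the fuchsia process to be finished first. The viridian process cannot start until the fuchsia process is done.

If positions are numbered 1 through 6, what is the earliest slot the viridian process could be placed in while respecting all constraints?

3

Every process that must precede the viridian process has to come before it. Tracing all chains that end at the viridian process, those processes are: the saffron process, the fuchsia process — 2 in total.
With 2 mandatory predecessors, the earliest the viridian process can sit is position 2+1 = 3, and placing just those 2 first achieves it.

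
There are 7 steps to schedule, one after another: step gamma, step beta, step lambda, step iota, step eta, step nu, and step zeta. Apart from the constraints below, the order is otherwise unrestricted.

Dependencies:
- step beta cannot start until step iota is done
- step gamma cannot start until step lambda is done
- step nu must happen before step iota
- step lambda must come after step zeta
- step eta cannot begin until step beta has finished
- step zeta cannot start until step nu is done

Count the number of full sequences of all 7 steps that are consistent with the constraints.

20

Only step nu has no prerequisites, so it must go first.
Enumerating by repeatedly choosing an available step (one whose prerequisites are all placed) gives 20 distinct complete orderings.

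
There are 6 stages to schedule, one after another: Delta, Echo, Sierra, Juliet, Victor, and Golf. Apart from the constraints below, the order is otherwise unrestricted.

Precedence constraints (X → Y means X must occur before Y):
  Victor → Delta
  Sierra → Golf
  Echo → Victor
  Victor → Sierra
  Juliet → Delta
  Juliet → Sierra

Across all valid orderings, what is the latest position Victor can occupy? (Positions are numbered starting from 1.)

Following every chain forward from Victor, the stages that must come later are Delta, Sierra, Golf — 3 of them.
So at least 3 stages follow Victor, putting Victor no later than position 3. That position is achievable by scheduling everything else first.

3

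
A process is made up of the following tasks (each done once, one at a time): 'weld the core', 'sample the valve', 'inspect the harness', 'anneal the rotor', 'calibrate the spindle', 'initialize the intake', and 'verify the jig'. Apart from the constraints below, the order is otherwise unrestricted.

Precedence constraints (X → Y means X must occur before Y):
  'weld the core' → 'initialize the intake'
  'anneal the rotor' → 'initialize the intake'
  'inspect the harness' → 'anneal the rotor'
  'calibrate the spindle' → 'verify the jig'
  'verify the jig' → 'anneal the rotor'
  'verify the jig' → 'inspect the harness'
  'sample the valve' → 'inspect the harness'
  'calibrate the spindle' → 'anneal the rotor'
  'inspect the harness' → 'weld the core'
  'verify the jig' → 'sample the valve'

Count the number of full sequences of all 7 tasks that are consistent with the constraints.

2

Only 'calibrate the spindle' has no prerequisites, so it must go first.
Counting all ways to extend the partial order to a total order gives 2.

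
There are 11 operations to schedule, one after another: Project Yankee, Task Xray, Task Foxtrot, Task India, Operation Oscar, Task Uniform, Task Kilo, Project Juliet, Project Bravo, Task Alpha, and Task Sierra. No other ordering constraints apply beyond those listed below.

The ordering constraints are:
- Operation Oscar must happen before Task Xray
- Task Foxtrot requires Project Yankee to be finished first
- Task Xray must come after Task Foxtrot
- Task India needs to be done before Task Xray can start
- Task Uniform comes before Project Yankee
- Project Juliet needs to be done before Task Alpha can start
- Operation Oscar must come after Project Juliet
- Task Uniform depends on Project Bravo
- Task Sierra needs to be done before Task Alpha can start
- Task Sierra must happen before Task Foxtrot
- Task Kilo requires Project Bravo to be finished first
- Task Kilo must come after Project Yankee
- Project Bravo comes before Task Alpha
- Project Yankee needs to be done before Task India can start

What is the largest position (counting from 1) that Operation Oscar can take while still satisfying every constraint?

10

Following the constraints forward from Operation Oscar, its only required successor is Task Xray.
So at least 1 operation follows Operation Oscar, putting Operation Oscar no later than position 10. That position is achievable by scheduling everything else first.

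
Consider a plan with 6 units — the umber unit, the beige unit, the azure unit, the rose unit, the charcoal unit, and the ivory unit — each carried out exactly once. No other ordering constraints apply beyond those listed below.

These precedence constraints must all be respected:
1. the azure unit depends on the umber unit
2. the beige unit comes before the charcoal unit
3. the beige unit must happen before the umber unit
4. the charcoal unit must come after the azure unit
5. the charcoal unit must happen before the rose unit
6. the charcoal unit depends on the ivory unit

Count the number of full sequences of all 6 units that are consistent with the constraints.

4

The units with no prerequisites are the beige unit, the ivory unit; any of them can be placed first.
Systematically extending each partial ordering one unit at a time and counting, there are 4 complete orderings.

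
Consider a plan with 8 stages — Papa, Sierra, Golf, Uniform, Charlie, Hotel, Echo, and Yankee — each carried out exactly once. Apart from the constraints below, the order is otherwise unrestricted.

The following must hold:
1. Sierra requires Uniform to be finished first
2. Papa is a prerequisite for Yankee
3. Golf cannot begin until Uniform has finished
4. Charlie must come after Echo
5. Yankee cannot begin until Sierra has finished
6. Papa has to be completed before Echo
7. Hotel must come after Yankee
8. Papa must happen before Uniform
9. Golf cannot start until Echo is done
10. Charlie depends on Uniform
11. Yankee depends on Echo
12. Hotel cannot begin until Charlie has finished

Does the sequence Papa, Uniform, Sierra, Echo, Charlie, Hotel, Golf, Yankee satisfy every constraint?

The sequence places Hotel ahead of Yankee.
But one of the constraints requires Yankee before Hotel, so this ordering violates it.

No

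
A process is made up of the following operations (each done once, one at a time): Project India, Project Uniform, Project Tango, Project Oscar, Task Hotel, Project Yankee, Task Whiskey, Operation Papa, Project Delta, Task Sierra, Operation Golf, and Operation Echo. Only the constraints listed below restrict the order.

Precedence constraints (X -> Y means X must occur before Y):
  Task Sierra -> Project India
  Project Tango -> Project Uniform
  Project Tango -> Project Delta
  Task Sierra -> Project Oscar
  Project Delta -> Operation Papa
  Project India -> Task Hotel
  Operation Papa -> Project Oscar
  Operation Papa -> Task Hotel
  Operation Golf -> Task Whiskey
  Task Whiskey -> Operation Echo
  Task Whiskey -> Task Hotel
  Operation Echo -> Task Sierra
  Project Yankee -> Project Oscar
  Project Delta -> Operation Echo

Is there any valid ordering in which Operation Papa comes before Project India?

Yes

The constraints leave Operation Papa and Project India unordered relative to each other; nothing requires Project India earlier.
That means at least one valid schedule has Operation Papa before Project India.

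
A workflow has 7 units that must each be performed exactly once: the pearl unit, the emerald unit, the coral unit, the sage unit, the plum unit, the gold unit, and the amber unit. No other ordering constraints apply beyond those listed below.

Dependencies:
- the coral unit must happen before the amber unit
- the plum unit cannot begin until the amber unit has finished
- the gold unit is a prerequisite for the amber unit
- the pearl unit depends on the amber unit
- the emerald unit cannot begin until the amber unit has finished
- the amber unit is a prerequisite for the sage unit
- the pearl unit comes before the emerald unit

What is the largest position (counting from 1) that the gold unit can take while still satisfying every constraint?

2

The units that are forced after the gold unit, directly or by a chain of constraints, are the pearl unit, the emerald unit, the sage unit, the plum unit, the amber unit. That's 5 units.
With 5 mandatory successors out of 7 units total, the latest slot for the gold unit is 7−5 = 2, and it's reachable by doing all non-successors before the gold unit.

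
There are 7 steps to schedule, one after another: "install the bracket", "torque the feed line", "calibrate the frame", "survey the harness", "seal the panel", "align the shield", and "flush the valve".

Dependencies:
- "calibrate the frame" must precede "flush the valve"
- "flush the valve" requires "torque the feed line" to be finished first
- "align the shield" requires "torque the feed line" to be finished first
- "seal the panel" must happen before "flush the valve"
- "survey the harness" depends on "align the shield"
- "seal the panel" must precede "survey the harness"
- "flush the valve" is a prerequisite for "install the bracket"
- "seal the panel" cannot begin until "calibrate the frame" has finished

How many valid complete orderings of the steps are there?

27

2 steps have no prerequisites ("torque the feed line", "calibrate the frame"), so any of them could come first.
Systematically extending each partial ordering one step at a time and counting, there are 27 complete orderings.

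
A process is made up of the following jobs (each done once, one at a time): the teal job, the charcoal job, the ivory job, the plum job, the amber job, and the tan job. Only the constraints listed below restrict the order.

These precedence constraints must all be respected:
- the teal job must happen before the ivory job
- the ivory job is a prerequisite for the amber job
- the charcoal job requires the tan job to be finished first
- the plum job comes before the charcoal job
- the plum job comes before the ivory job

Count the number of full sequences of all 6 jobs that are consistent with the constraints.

3 jobs have no prerequisites (the teal job, the plum job, the tan job), so any of them could come first.
Counting all ways to extend the partial order to a total order gives 26.

26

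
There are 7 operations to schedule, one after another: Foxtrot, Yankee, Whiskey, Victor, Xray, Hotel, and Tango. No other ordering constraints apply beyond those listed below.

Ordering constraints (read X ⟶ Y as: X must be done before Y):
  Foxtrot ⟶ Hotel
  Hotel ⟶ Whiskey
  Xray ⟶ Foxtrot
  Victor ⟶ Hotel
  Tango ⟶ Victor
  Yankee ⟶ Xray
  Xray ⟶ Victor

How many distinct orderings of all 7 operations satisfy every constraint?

2 operations have no prerequisites (Yankee, Tango), so any of them could come first.
Enumerating by repeatedly choosing an available operation (one whose prerequisites are all placed) gives 7 distinct complete orderings.

7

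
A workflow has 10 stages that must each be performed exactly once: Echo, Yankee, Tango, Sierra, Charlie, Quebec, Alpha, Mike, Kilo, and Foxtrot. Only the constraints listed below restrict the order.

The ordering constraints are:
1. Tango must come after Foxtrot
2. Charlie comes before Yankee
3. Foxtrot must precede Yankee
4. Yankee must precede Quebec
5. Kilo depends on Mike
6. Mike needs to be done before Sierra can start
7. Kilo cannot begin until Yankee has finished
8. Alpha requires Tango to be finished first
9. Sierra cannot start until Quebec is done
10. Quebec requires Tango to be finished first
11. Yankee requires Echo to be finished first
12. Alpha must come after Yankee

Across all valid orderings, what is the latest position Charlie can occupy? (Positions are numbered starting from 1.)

Every stage that must follow Charlie has to come after it. Tracing all chains starting from Charlie, those stages are: Yankee, Sierra, Quebec, Alpha, Kilo — 5 in total.
So at least 5 stages follow Charlie, putting Charlie no later than position 5. That position is achievable by scheduling everything else first.

5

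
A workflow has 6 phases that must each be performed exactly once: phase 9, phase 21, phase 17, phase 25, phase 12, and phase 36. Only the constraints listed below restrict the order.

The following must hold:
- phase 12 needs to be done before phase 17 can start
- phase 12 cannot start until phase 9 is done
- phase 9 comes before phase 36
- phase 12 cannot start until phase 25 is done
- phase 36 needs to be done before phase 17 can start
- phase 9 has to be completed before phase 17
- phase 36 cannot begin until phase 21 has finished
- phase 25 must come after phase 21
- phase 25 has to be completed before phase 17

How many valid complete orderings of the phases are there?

8

2 phases have no prerequisites (phase 9, phase 21), so any of them could come first.
Counting all ways to extend the partial order to a total order gives 8.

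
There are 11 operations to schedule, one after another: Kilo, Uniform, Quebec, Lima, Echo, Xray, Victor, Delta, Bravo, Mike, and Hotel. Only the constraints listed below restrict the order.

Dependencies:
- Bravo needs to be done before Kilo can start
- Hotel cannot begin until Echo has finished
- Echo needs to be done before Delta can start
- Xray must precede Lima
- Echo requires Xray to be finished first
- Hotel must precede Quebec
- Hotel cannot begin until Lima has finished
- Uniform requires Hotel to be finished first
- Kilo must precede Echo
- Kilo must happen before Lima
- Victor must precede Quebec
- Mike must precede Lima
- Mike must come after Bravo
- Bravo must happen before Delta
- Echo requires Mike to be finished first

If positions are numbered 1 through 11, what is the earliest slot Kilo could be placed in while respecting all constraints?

The only operation forced before Kilo (directly or transitively) is Bravo.
With 1 mandatory predecessor, the earliest Kilo can sit is position 1+1 = 2, and placing just that one first achieves it.

2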